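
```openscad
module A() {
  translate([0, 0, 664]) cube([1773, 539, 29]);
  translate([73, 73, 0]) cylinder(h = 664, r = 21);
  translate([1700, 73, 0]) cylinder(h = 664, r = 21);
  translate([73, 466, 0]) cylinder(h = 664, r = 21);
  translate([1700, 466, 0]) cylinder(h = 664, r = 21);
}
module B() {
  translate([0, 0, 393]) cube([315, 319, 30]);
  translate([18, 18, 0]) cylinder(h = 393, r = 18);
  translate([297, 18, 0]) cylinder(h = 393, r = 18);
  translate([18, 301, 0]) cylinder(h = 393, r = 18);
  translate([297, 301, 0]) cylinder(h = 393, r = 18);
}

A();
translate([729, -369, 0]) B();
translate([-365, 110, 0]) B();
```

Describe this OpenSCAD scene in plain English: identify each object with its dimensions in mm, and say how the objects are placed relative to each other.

A is a rectangular dining table. The top is 1773×539×29 mm with its upper surface at z = 693 mm. It stands on four round legs of 42 mm diameter, each leg's bounding box inset 52 mm from the nearest pair of top edges, running from the floor to the underside of the top.

B is a four-legged stool. The seat is a 315×319×30 mm slab whose top surface is at z = 423 mm; four round legs, each 36 mm in diameter, run from the floor (z = 0) to the underside of the seat, each leg's axis is inset half a diameter from the nearest pair of seat edges (so the leg's bounding box is flush with the corner).

Two stools sit around the table at the −y, −x sides.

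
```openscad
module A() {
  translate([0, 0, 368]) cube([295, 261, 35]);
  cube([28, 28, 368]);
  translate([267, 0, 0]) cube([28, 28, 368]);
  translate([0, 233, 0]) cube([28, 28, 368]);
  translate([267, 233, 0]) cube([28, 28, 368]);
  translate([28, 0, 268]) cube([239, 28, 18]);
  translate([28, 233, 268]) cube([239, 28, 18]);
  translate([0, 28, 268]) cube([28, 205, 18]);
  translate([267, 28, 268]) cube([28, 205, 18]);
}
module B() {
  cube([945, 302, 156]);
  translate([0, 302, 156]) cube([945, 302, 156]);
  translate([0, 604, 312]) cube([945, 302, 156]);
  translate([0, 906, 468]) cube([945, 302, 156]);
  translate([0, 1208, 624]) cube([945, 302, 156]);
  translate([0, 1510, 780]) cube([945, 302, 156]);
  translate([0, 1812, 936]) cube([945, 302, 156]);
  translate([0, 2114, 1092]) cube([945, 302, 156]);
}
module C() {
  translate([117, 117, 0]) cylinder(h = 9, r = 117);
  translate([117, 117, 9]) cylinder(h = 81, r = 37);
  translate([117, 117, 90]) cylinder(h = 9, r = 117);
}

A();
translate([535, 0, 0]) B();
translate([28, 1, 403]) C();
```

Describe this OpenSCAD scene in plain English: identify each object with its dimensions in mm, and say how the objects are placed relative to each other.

A is a four-legged stool. The seat is 295×261 mm, 35 mm thick, top at z = 403 mm. It stands on four square legs, each 28×28 mm in cross-section, from z = 0 to the seat underside, each flush with a corner of the seat. Four stretchers, 28 mm wide and 18 mm tall, connect adjacent legs with their undersides at z = 268 mm, each running between the inner faces of the legs it joins and aligned with the legs' outer faces on the other axis.

B is a run of 8 identical solid stair steps. Each tread is 945×302 mm and each step block is 156 mm high. Step 1 rests on the floor; step k is offset from step 1 by (k−1)×302 mm in y and (k−1)×156 mm in z.

C is a spool: two coaxial disc flanges of radius 117 mm and thickness 9 mm, joined by a core cylinder of radius 37 mm and height 81 mm. The lower flange rests on z = 0 and the three cylinders share a vertical axis.

The staircase is on the floor beside the stool on its +x side. The spool is on top of the stool.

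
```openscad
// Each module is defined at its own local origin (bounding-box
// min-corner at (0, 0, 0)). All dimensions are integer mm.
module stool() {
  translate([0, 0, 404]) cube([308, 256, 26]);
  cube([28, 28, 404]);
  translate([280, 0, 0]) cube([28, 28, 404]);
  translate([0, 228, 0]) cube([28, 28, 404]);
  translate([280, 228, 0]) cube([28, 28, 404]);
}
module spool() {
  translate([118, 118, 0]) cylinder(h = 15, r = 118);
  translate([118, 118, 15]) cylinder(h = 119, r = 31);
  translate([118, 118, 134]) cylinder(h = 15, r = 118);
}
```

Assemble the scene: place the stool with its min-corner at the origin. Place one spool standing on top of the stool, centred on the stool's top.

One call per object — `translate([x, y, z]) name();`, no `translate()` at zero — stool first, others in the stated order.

stool();
translate([36, 10, 430]) spool();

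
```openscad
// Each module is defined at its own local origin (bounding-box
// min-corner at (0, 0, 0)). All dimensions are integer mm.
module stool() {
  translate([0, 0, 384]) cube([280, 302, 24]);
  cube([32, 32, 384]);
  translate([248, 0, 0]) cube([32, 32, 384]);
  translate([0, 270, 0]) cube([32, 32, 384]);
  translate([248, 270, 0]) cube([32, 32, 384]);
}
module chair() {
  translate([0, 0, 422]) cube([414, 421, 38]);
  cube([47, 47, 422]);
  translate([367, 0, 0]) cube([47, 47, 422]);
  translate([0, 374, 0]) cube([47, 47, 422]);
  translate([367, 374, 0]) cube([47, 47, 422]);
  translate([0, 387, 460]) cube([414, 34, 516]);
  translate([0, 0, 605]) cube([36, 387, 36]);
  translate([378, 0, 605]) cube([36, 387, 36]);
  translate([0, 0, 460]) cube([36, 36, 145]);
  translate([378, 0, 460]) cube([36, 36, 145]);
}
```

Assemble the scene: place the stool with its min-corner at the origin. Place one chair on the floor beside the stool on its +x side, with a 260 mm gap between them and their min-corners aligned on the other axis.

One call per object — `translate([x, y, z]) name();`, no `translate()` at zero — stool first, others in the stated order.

stool();
translate([540, 0, 0]) chair();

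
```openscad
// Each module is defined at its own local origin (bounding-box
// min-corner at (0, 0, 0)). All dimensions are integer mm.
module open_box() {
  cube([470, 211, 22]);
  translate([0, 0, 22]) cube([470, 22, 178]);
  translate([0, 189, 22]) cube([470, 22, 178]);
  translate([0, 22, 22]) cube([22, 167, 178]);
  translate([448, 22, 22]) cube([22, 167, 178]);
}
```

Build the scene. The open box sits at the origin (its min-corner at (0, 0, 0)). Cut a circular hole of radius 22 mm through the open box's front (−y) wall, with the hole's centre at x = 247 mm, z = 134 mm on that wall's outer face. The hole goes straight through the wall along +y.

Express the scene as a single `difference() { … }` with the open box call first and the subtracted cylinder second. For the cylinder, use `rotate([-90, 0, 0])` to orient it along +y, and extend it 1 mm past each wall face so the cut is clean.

difference() {
  open_box();
  translate([247, -1, 134]) rotate([-90, 0, 0]) cylinder(h = 24, r = 22);
}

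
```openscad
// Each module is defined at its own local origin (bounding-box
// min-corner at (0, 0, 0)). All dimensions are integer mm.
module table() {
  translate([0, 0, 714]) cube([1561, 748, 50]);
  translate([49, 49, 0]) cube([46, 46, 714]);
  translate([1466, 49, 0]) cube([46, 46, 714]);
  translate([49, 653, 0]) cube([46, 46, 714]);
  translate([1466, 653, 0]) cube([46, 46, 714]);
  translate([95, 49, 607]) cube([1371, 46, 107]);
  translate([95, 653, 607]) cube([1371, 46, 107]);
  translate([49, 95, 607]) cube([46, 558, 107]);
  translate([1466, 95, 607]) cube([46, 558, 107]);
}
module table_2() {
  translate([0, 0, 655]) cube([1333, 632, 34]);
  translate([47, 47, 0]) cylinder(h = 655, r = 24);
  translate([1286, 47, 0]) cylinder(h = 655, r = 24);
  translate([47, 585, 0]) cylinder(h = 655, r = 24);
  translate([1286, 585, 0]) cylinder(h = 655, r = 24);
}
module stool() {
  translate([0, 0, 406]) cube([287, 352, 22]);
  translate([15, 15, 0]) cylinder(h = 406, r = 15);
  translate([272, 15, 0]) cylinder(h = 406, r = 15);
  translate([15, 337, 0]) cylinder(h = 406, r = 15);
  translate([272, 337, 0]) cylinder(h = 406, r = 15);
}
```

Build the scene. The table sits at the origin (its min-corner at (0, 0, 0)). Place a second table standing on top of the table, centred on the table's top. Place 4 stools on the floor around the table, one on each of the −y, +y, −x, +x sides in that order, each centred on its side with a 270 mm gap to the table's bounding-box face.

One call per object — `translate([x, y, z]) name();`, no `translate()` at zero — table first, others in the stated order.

table();
translate([114, 58, 764]) table_2();
translate([637, -622, 0]) stool();
translate([637, 1018, 0]) stool();
translate([-557, 198, 0]) stool();
translate([1831, 198, 0]) stool();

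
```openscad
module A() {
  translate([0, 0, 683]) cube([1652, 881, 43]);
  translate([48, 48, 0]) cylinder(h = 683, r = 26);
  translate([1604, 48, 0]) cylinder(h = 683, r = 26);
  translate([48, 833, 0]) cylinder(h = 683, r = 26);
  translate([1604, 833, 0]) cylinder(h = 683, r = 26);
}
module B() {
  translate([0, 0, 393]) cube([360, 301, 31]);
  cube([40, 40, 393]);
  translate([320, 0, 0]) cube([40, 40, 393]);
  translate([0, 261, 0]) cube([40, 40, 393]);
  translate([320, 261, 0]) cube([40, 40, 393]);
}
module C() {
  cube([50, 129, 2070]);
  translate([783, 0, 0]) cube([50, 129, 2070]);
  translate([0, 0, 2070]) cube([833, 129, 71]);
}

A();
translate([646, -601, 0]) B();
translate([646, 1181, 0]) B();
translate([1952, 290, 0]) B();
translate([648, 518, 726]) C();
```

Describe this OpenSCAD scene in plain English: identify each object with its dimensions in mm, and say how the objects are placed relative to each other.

A is a table: top 1652 mm (x) × 881 mm (y), 43 mm thick, upper face at z = 726 mm, on four round legs of 52 mm diameter, each leg's bounding box inset 22 mm from the nearest pair of top edges, running from z = 0 to the bottom of the top.

B is a four-legged stool. The seat is 360×301 mm, 31 mm thick, top at z = 424 mm. It stands on four square legs, each 40×40 mm in cross-section, from z = 0 to the seat underside, each flush with a corner of the seat.

C is a rectangular door frame: two vertical jambs of 50×129 mm section, 2070 mm tall, with a clear opening 733 mm wide between their inner faces. A header 71 mm tall and 129 mm deep lies on top of the jambs and spans the full outside width.

Three stools sit around the table at the −y, +y, +x sides. The door frame is on top of the table.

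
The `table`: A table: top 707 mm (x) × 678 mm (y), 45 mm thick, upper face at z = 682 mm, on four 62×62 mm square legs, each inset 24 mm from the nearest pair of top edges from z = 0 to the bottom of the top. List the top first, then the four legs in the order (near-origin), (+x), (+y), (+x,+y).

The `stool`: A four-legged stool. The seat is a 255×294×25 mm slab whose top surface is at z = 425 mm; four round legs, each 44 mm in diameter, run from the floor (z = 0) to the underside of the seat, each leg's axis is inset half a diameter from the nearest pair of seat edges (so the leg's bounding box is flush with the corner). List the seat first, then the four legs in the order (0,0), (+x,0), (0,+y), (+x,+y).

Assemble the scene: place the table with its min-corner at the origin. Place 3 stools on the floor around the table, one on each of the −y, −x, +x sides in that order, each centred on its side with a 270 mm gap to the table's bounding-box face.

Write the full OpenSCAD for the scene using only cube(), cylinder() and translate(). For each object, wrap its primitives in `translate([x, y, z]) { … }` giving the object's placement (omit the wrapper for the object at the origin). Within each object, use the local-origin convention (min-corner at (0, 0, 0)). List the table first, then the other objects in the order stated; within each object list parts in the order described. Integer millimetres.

translate([0, 0, 637]) cube([707, 678, 45]);
translate([24, 24, 0]) cube([62, 62, 637]);
translate([621, 24, 0]) cube([62, 62, 637]);
translate([24, 592, 0]) cube([62, 62, 637]);
translate([621, 592, 0]) cube([62, 62, 637]);
translate([226, -564, 0]) {
  translate([0, 0, 400]) cube([255, 294, 25]);
  translate([22, 22, 0]) cylinder(h = 400, r = 22);
  translate([233, 22, 0]) cylinder(h = 400, r = 22);
  translate([22, 272, 0]) cylinder(h = 400, r = 22);
  translate([233, 272, 0]) cylinder(h = 400, r = 22);
}
translate([-525, 192, 0]) {
  translate([0, 0, 400]) cube([255, 294, 25]);
  translate([22, 22, 0]) cylinder(h = 400, r = 22);
  translate([233, 22, 0]) cylinder(h = 400, r = 22);
  translate([22, 272, 0]) cylinder(h = 400, r = 22);
  translate([233, 272, 0]) cylinder(h = 400, r = 22);
}
translate([977, 192, 0]) {
  translate([0, 0, 400]) cube([255, 294, 25]);
  translate([22, 22, 0]) cylinder(h = 400, r = 22);
  translate([233, 22, 0]) cylinder(h = 400, r = 22);
  translate([22, 272, 0]) cylinder(h = 400, r = 22);
  translate([233, 272, 0]) cylinder(h = 400, r = 22);
}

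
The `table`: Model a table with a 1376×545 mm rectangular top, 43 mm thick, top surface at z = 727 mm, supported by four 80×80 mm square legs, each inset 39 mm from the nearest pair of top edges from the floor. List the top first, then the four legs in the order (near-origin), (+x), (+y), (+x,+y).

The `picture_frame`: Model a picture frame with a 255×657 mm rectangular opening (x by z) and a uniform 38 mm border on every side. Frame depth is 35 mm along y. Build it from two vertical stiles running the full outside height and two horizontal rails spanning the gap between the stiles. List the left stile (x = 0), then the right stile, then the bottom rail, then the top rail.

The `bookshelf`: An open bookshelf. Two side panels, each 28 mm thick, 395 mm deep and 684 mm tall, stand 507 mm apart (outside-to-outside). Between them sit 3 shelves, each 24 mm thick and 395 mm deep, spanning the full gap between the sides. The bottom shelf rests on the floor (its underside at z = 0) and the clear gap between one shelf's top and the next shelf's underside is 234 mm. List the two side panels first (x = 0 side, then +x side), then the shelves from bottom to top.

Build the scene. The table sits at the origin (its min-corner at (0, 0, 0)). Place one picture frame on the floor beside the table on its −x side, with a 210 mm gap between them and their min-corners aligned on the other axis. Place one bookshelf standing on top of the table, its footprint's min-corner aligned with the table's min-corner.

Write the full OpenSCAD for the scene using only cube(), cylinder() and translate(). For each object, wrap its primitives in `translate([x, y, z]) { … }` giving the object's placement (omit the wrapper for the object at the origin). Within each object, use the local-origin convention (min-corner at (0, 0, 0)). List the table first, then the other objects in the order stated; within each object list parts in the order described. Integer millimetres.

translate([0, 0, 684]) cube([1376, 545, 43]);
translate([39, 39, 0]) cube([80, 80, 684]);
translate([1257, 39, 0]) cube([80, 80, 684]);
translate([39, 426, 0]) cube([80, 80, 684]);
translate([1257, 426, 0]) cube([80, 80, 684]);
translate([-541, 0, 0]) {
  cube([38, 35, 733]);
  translate([293, 0, 0]) cube([38, 35, 733]);
  translate([38, 0, 0]) cube([255, 35, 38]);
  translate([38, 0, 695]) cube([255, 35, 38]);
}
translate([0, 0, 727]) {
  cube([28, 395, 684]);
  translate([479, 0, 0]) cube([28, 395, 684]);
  translate([28, 0, 0]) cube([451, 395, 24]);
  translate([28, 0, 258]) cube([451, 395, 24]);
  translate([28, 0, 516]) cube([451, 395, 24]);
}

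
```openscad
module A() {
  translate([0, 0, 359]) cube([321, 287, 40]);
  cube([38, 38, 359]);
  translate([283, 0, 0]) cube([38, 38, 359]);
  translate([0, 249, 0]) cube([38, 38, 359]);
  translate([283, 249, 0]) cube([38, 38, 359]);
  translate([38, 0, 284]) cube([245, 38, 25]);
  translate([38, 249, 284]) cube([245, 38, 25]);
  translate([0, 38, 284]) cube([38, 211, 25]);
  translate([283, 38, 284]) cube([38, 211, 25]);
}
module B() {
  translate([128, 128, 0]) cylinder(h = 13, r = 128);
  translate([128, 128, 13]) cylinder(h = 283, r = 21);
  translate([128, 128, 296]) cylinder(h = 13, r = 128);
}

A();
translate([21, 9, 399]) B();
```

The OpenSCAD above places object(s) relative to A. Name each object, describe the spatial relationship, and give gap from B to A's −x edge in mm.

A is a stool. B is a spool. The spool is on top of the stool. The gap from the spool to the stool's −x edge is 21 mm.

The spool's min-x is at 21; the stool's min-x is 0; gap = 21 mm.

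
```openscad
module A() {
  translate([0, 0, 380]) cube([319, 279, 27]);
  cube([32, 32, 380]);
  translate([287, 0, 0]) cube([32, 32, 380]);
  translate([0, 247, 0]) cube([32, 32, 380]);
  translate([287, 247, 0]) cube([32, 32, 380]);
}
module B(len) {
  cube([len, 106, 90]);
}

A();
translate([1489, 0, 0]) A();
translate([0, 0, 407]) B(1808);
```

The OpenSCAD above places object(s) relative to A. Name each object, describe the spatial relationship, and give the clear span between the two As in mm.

A is a stool. B is a beam. A beam spans the tops of two stools. The clear span between the two stools is 1170 mm.

Second stool starts at x = 1489; first ends at x = 319; clear span = 1489 − 319 = 1170 mm.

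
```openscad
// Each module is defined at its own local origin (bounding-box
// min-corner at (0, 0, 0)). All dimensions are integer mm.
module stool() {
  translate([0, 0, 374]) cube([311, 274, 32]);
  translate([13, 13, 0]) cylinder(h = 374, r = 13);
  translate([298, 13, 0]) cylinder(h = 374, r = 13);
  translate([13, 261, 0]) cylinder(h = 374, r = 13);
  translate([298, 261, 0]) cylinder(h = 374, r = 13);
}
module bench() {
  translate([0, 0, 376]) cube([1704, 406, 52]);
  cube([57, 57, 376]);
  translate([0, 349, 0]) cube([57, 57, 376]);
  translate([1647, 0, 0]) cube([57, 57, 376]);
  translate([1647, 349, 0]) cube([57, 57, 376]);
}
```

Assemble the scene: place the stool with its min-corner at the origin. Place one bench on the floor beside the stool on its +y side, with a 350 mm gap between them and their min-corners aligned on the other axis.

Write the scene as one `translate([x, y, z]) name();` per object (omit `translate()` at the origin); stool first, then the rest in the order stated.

stool();
translate([0, 624, 0]) bench();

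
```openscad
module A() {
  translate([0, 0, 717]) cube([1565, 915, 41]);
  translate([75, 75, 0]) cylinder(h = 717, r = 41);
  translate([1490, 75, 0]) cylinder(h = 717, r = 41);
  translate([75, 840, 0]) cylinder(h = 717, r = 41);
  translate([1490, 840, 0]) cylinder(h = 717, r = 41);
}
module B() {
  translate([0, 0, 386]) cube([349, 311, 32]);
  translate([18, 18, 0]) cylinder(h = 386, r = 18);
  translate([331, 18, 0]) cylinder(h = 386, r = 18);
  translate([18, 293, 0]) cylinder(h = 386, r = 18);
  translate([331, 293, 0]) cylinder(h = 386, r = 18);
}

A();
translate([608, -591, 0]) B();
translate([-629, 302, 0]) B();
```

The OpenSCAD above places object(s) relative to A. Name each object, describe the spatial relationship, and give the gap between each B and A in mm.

Each stool's nearest face is 280 mm from the table's bounding box.

A is a table. B is a stool. Two stools sit around the table at the −y, −x sides. The gap between each stool and the table is 280 mm.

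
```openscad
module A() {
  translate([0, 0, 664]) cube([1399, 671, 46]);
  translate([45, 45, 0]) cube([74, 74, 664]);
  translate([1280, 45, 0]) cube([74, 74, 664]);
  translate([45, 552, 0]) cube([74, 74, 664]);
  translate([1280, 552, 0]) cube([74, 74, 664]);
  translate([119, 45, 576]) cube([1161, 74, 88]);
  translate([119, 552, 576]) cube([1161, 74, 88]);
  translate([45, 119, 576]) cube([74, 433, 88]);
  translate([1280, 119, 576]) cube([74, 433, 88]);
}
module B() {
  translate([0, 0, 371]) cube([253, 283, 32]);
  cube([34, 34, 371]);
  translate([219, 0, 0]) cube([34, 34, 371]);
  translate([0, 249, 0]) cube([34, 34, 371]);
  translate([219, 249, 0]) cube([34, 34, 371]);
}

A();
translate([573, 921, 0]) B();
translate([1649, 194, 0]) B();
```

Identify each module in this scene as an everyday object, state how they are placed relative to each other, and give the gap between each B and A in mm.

Each stool's nearest face is 250 mm from the table's bounding box.

A is a table. B is a stool. Two stools sit around the table at the +y, +x sides. The gap between each stool and the table is 250 mm.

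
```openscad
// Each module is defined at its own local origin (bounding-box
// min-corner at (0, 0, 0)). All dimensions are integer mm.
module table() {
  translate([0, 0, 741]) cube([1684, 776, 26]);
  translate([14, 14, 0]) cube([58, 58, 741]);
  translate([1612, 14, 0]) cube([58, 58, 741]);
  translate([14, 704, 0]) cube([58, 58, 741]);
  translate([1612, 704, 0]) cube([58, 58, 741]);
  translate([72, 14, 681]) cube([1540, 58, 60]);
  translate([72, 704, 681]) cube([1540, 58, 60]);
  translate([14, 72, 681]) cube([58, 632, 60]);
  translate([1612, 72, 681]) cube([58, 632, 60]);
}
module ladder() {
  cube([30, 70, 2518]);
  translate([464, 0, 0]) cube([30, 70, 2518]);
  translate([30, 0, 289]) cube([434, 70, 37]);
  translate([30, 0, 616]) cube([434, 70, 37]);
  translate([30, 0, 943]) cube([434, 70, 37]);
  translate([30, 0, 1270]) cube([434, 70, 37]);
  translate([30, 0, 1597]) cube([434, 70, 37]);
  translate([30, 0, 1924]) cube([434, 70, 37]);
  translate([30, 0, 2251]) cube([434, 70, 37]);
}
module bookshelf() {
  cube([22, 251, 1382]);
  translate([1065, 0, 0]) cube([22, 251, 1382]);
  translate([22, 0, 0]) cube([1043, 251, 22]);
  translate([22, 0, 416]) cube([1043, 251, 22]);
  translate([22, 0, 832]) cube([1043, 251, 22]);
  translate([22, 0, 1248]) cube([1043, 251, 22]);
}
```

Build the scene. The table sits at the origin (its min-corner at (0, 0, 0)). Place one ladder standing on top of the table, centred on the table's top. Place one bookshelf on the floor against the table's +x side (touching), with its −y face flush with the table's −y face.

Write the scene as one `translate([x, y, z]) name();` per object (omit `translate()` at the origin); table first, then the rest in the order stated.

table();
translate([595, 353, 767]) ladder();
translate([1684, 0, 0]) bookshelf();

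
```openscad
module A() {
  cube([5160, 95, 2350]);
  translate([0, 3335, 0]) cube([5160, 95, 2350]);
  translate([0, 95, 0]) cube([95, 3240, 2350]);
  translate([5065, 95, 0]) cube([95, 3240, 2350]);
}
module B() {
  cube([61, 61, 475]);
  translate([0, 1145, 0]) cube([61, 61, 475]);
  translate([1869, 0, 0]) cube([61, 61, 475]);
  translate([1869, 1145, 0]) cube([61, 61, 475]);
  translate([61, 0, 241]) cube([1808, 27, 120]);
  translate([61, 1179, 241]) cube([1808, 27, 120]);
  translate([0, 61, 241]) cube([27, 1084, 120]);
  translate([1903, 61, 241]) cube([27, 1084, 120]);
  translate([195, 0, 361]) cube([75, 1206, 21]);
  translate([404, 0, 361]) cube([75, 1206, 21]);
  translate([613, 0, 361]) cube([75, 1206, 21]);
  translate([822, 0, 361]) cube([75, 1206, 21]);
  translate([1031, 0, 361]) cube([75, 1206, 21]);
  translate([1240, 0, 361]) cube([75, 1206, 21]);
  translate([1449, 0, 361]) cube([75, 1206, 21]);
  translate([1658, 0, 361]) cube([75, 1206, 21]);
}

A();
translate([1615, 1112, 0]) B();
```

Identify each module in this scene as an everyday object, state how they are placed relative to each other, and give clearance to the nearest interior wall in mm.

A is a house frame. B is a bed frame. The bed frame sits inside the house frame, centred. The clearance to the nearest interior wall is 1017 mm.

Clearances: x = 1520, y = 1017; minimum 1017 mm.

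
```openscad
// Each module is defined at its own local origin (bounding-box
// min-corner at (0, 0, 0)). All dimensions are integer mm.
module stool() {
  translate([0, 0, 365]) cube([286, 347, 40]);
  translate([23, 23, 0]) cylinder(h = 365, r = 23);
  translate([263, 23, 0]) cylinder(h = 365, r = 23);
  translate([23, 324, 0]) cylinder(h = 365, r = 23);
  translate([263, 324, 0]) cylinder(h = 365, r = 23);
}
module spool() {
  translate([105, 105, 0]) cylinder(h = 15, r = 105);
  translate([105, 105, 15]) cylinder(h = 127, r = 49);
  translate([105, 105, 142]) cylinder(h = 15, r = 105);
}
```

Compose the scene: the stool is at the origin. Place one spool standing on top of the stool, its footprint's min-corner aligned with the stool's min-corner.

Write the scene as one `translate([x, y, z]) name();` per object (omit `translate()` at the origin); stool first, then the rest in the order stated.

stool();
translate([0, 0, 405]) spool();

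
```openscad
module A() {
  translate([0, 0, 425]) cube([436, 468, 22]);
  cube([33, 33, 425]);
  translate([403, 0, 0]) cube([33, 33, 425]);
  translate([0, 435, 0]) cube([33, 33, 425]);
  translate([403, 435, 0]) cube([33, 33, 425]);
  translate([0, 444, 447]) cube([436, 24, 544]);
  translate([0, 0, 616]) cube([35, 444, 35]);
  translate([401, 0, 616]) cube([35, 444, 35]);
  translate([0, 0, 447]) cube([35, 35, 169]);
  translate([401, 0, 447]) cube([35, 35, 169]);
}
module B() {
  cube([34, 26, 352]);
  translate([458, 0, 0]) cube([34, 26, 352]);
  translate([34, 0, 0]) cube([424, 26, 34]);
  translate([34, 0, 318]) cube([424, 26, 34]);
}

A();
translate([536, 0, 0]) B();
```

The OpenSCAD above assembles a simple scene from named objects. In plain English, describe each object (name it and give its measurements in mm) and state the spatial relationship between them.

A is a chair. The seat is a 436×468×22 mm slab with its top at z = 447 mm, on four 33×33 mm corner legs (flush with the seat edges, standing on z = 0). A flat backrest 24 mm thick, 544 mm tall, spans the full seat width and rises from the seat top along its +y edge, rear face flush with the rear of the seat. Two armrests of 35×35 mm section run along each side from the seat's front edge to the front of the backrest, top faces 204 mm above the seat top and outer faces flush with the seat's x-edges; a 35×35 mm post under the front of each armrest stands on the seat at the front corner.

B is a rectangular picture frame lying in the x–z plane (depth along y). The opening is 424 mm wide (x) by 284 mm tall (z), surrounded by a border 34 mm wide on all four sides. The frame is 26 mm deep and is made of two full-height vertical stiles with two horizontal rails fitted between them.

The picture frame is on the floor beside the chair on its +x side.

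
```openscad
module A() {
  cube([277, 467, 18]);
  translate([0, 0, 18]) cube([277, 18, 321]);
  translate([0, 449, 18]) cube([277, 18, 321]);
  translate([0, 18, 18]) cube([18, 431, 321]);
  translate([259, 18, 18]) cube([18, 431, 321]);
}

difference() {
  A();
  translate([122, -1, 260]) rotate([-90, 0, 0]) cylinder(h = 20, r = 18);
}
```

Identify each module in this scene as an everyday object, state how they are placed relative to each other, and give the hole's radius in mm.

A is an open box. The open box has a circular hole through its front wall. The hole's radius is 18 mm.

The subtracted cylinder has r = 18 mm.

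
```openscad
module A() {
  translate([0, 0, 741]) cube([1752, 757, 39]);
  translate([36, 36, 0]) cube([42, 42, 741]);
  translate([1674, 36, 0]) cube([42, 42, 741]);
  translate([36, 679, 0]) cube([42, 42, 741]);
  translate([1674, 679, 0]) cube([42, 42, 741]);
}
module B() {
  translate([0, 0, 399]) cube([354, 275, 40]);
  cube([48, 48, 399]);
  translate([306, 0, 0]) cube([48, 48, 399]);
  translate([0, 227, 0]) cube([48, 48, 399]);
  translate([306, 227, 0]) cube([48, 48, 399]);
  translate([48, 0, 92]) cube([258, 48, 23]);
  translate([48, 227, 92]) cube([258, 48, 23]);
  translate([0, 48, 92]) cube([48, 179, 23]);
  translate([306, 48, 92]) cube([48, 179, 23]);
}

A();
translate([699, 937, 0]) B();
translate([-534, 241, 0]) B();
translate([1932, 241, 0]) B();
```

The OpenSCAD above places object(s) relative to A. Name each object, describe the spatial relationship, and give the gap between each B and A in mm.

Each stool's nearest face is 180 mm from the table's bounding box.

A is a table. B is a stool. Three stools sit around the table at the +y, −x, +x sides. The gap between each stool and the table is 180 mm.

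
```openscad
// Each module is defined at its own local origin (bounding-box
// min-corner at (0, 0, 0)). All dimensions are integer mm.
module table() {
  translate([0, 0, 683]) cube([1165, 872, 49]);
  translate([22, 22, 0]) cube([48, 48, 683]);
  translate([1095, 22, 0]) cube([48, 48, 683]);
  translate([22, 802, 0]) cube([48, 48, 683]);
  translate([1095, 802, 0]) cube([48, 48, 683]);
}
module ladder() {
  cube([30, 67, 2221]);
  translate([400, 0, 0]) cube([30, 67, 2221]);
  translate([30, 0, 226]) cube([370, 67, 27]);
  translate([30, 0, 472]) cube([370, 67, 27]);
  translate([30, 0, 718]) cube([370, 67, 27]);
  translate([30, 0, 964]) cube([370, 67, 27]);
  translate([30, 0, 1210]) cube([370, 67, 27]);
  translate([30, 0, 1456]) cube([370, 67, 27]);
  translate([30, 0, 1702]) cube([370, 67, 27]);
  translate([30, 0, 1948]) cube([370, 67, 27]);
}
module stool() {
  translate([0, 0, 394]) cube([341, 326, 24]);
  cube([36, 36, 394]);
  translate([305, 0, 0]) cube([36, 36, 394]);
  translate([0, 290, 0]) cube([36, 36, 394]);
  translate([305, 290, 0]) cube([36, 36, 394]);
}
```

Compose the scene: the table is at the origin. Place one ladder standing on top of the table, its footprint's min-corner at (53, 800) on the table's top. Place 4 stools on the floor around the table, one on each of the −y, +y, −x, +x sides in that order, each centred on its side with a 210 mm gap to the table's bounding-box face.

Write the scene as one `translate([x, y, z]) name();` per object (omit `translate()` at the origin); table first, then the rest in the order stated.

table();
translate([53, 800, 732]) ladder();
translate([412, -536, 0]) stool();
translate([412, 1082, 0]) stool();
translate([-551, 273, 0]) stool();
translate([1375, 273, 0]) stool();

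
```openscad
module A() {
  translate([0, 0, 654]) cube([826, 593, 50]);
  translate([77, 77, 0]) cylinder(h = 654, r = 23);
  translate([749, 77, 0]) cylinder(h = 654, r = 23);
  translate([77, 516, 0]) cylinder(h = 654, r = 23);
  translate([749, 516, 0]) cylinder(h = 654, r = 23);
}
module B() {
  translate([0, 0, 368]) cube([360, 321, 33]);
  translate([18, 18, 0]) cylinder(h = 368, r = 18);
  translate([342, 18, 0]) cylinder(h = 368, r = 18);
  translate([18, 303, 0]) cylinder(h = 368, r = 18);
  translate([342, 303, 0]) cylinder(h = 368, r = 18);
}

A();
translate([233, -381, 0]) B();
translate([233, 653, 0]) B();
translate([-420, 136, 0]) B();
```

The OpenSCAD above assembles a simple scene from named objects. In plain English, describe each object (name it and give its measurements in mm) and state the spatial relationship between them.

A is a rectangular dining table. The top is 826×593×50 mm with its upper surface at z = 704 mm. It stands on four round legs of 46 mm diameter, each leg's bounding box inset 54 mm from the nearest pair of top edges, running from the floor to the underside of the top.

B is a simple wooden stool: a rectangular seat 360 mm (x) by 321 mm (y), 33 mm thick, top face at z = 401 mm, on four round legs, each 36 mm in diameter. The legs rest on z = 0, each leg's axis is inset half a diameter from the nearest pair of seat edges (so the leg's bounding box is flush with the corner).

Three stools sit around the table at the −y, +y, −x sides.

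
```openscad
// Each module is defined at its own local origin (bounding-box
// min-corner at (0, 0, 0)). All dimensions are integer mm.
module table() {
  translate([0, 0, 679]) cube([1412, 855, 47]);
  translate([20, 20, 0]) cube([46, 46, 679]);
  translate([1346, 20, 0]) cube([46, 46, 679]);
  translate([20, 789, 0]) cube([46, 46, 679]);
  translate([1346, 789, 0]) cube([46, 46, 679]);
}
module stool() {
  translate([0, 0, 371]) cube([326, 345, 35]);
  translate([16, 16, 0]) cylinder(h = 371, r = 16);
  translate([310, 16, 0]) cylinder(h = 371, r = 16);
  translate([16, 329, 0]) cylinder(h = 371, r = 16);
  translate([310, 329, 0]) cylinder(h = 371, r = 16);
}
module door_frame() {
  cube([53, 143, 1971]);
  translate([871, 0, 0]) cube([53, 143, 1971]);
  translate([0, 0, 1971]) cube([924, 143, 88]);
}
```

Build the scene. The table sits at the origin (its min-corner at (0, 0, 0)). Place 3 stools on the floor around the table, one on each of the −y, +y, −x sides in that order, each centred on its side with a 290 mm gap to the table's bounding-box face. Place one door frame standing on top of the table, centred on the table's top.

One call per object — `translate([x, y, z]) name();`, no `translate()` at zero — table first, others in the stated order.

table();
translate([543, -635, 0]) stool();
translate([543, 1145, 0]) stool();
translate([-616, 255, 0]) stool();
translate([244, 356, 726]) door_frame();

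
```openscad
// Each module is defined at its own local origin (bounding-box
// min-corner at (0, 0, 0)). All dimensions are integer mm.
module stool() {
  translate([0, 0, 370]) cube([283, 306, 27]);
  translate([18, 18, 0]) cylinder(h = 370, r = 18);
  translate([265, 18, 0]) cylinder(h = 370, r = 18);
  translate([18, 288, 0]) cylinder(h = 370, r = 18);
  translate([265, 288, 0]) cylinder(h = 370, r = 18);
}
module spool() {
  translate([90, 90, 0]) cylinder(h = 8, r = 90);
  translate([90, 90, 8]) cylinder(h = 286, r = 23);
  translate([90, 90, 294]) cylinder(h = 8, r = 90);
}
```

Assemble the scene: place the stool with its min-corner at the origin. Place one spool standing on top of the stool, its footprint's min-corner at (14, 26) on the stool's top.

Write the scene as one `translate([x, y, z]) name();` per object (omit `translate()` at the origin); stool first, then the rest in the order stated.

stool();
translate([14, 26, 397]) spool();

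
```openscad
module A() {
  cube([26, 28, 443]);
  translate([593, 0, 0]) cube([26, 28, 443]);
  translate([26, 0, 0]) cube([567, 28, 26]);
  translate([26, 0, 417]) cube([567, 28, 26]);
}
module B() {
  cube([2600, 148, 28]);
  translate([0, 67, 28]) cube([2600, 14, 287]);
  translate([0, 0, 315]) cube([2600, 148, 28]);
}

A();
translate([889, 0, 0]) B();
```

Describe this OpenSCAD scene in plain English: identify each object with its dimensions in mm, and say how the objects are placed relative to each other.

A is a rectangular picture frame lying in the x–z plane (depth along y). The opening is 567 mm wide (x) by 391 mm tall (z), surrounded by a border 26 mm wide on all four sides. The frame is 28 mm deep and is made of two full-height vertical stiles with two horizontal rails fitted between them.

B is an I-beam lying along x, 2600 mm long. Overall section height 343 mm. Two flanges 148 mm wide (y) and 28 mm thick, one on the floor and one at the top; a web 14 mm thick runs between them, centred on the flange width.

The I-beam is on the floor beside the picture frame on its +x side.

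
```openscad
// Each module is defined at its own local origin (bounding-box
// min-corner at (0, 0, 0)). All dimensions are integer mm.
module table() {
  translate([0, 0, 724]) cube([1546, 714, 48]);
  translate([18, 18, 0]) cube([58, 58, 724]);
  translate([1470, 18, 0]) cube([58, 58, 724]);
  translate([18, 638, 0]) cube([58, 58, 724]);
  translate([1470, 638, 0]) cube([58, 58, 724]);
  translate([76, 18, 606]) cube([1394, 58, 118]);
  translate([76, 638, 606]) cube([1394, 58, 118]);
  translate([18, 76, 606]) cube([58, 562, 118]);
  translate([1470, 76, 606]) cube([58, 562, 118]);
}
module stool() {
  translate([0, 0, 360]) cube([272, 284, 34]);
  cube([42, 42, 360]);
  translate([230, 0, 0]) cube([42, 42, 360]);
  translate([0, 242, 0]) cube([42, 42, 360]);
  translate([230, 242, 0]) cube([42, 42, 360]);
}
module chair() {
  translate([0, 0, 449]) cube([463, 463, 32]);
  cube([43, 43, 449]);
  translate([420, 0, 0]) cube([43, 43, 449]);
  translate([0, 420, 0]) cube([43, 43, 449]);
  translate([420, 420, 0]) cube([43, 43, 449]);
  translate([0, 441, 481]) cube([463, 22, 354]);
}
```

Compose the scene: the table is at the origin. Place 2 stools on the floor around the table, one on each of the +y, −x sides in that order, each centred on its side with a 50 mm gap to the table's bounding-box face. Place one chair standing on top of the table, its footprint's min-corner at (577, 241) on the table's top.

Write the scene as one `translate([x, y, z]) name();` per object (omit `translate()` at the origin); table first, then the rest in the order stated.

table();
translate([637, 764, 0]) stool();
translate([-322, 215, 0]) stool();
translate([577, 241, 772]) chair();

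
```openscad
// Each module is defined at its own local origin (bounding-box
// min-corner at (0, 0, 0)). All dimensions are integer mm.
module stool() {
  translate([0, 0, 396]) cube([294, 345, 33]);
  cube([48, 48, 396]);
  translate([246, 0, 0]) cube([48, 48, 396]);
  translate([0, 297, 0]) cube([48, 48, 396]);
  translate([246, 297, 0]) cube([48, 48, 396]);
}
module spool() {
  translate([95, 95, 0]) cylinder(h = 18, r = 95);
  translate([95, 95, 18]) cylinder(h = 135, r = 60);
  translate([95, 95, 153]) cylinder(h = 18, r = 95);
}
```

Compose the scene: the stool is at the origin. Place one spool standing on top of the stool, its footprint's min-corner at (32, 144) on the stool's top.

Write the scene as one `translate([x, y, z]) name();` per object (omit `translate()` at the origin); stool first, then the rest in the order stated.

stool();
translate([32, 144, 429]) spool();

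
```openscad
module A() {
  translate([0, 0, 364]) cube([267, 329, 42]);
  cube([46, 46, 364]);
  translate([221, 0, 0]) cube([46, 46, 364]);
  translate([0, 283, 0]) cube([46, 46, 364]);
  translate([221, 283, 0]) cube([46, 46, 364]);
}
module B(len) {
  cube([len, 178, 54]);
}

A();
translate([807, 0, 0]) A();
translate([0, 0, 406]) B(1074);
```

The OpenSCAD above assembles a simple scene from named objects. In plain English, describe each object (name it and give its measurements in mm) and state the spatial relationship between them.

A is a simple wooden stool: a rectangular seat 267 mm (x) by 329 mm (y), 42 mm thick, top face at z = 406 mm, on four square legs, each 46×46 mm in cross-section. The legs rest on z = 0, each flush with a corner of the seat.

B is a rectangular beam 1074 mm long (x), 178 mm deep (y), 54 mm thick (z).

The beam spans the tops of two stools placed 540 mm apart, resting at z = 406 mm.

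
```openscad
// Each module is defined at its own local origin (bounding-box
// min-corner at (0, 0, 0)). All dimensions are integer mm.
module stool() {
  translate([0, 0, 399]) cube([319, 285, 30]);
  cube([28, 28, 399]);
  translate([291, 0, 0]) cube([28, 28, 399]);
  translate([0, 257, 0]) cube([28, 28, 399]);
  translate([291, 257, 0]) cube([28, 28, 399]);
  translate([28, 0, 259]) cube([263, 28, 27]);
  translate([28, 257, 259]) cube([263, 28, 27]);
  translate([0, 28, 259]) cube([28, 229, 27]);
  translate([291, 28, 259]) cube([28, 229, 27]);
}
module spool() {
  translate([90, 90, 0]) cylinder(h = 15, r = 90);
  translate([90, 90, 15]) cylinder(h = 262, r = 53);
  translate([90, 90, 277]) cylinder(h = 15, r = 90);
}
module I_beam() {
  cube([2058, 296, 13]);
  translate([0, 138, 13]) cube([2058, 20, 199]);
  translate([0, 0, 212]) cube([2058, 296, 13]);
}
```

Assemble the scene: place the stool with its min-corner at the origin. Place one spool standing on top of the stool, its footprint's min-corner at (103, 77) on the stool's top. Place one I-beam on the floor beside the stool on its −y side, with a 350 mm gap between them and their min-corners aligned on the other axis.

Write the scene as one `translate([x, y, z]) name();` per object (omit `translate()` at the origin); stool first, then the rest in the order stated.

stool();
translate([103, 77, 429]) spool();
translate([0, -646, 0]) I_beam();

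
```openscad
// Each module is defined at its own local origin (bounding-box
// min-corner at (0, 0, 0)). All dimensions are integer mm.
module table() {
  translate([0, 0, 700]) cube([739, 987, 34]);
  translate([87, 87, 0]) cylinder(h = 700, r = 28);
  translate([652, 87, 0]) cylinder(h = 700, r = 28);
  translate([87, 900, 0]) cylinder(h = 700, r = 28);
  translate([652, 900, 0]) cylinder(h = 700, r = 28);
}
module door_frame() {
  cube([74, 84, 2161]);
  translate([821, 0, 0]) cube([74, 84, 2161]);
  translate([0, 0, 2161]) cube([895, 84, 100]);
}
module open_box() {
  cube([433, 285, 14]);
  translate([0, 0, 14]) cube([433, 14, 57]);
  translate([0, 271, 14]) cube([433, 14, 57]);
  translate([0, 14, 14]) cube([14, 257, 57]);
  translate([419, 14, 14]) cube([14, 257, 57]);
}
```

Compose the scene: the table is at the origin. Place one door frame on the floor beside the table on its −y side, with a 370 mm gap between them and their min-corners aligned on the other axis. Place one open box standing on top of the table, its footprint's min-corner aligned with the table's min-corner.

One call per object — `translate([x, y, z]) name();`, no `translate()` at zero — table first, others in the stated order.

table();
translate([0, -454, 0]) door_frame();
translate([0, 0, 734]) open_box();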